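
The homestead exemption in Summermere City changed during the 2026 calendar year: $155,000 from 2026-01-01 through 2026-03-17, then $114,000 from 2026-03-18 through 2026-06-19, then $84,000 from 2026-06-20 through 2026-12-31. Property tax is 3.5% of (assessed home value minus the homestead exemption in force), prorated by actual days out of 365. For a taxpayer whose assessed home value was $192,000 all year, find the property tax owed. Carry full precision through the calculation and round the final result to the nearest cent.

2026-01-01 to 2026-03-17: 76 days, exemption $155,000 → ($192,000 − $155,000) × 3.5% × 76/365 = $269.6438
2026-03-18 to 2026-06-19: 94 days, exemption $114,000 → ($192,000 − $114,000) × 3.5% × 94/365 = $703.0685
2026-06-20 to 2026-12-31: 195 days, exemption $84,000 → ($192,000 − $84,000) × 3.5% × 195/365 = $2,019.4521
Total = $2,992.1644

$2,992.16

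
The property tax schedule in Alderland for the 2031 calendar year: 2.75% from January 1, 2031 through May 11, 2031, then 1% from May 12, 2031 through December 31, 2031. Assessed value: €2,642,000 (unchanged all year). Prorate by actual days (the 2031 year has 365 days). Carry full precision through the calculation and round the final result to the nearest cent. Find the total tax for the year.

January 1 – May 11, 2031: 131 days at 2.75% → €2,642,000 × 2.75% × 131/365 = €26,076.1781
May 12 – December 31, 2031: 234 days at 1% → €2,642,000 × 1% × 234/365 = €16,937.7534
Total = €43,013.9315

€43,013.93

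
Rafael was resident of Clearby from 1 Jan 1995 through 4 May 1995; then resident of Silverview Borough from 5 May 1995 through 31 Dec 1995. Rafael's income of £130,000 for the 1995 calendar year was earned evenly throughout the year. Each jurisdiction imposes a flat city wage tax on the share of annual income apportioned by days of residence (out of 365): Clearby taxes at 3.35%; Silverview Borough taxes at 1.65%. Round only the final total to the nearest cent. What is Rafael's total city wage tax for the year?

£2,895.79

Clearby, 1 Jan – 4 May 1995: 124 days → £130,000 × 3.35% × 124/365 = £1,479.5068
Silverview Borough, 5 May – 31 Dec 1995: 241 days → £130,000 × 1.65% × 241/365 = £1,416.2877
Total = £2,895.7945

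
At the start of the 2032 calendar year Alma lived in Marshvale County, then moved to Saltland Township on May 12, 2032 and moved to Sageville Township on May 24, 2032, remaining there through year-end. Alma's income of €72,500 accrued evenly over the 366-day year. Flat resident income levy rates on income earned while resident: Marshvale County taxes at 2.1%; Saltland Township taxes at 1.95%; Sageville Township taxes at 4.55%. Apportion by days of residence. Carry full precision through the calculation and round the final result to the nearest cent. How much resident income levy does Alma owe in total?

Marshvale County, January 1 – May 11, 2032: 132 days → €72,500 × 2.1% × 132/366 = €549.0984
Saltland Township, May 12 – May 23, 2032: 12 days → €72,500 × 1.95% × 12/366 = €46.3525
Sageville Township, May 24 – December 31, 2032: 222 days → €72,500 × 4.55% × 222/366 = €2,000.8811
Total = €2,596.3320

€2,596.33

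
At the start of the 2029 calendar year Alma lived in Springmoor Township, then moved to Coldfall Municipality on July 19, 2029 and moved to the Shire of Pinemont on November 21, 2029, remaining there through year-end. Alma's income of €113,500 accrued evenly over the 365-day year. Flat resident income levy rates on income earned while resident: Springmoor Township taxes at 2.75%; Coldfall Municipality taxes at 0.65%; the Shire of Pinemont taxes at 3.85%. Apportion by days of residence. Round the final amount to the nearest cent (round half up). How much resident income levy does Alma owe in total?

Springmoor Township, January 1 – July 18, 2029: 199 days → €113,500 × 2.75% × 199/365 = €1,701.7226
Coldfall Municipality, July 19 – November 20, 2029: 125 days → €113,500 × 0.65% × 125/365 = €252.6541
The Shire of Pinemont, November 21 – December 31, 2029: 41 days → €113,500 × 3.85% × 41/365 = €490.8486
Total = €2,445.2253

€2,445.23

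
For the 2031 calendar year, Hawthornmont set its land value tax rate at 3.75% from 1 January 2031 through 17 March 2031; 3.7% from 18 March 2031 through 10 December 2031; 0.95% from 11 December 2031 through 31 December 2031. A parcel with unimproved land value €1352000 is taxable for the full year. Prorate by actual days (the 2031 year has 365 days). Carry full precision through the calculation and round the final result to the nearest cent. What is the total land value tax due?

€48025.63

1 January – 17 March 2031: 76 days at 3.75% → €1352000 × 3.75% × 76/365 = €10556.7123
18 March – 10 December 2031: 268 days at 3.7% → €1352000 × 3.7% × 268/365 = €36729.9507
11 December – 31 December 2031: 21 days at 0.95% → €1352000 × 0.95% × 21/365 = €738.9699
Total = €48025.6329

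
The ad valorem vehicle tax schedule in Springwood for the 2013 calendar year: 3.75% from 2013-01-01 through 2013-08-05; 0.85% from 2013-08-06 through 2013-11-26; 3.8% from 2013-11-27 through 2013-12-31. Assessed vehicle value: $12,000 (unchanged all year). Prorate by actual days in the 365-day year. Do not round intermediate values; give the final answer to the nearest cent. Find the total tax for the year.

$342.84

2013-01-01 to 2013-08-05: 217 days at 3.75% → $12,000 × 3.75% × 217/365 = $267.5342
2013-08-06 to 2013-11-26: 113 days at 0.85% → $12,000 × 0.85% × 113/365 = $31.5781
2013-11-27 to 2013-12-31: 35 days at 3.8% → $12,000 × 3.8% × 35/365 = $43.7260
Total = $342.8384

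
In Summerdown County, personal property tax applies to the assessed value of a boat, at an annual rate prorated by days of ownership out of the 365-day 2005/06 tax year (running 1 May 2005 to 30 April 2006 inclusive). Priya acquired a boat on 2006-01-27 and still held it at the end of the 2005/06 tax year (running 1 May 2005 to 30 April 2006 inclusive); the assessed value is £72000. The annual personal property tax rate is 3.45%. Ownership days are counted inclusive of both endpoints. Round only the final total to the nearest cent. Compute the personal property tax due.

£639.72

Days held (2006-01-27 to 2006-04-30): 94 out of 365
Tax = £72000 × 3.45% × 94/365 = £639.7151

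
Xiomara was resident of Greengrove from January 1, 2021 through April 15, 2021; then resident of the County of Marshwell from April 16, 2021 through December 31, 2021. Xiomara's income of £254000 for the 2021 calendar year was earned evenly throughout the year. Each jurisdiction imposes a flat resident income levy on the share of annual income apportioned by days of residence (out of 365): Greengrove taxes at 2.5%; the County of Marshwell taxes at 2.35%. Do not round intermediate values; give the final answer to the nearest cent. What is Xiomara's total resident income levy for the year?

Greengrove, January 1 – April 15, 2021: 105 days → £254000 × 2.5% × 105/365 = £1826.7123
The County of Marshwell, April 16 – December 31, 2021: 260 days → £254000 × 2.35% × 260/365 = £4251.8904
Total = £6078.6027

£6078.60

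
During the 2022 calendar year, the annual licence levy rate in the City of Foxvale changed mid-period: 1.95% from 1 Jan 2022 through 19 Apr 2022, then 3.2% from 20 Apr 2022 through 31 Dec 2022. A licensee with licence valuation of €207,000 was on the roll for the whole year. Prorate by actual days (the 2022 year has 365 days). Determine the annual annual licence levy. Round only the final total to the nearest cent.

€5,851.29

1 Jan – 19 Apr 2022: 109 days at 1.95% → €207,000 × 1.95% × 109/365 = €1,205.4205
20 Apr – 31 Dec 2022: 256 days at 3.2% → €207,000 × 3.2% × 256/365 = €4,645.8740
Total = €5,851.2945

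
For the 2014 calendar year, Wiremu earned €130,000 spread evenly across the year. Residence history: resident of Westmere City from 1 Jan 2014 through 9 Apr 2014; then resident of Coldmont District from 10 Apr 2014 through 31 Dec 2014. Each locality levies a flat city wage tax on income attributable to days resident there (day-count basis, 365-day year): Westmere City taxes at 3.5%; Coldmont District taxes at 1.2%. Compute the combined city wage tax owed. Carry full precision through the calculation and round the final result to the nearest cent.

€2,370.99

Westmere City, 1 Jan – 9 Apr 2014: 99 days → €130,000 × 3.5% × 99/365 = €1,234.1096
Coldmont District, 10 Apr – 31 Dec 2014: 266 days → €130,000 × 1.2% × 266/365 = €1,136.8767
Total = €2,370.9863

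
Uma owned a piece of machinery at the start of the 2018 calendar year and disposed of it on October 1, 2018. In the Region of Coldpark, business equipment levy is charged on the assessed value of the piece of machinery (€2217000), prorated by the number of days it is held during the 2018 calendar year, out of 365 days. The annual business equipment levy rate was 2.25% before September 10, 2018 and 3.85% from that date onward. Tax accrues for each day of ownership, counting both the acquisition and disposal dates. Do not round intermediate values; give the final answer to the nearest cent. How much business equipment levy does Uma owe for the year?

€39584.08

January 1 – September 9, 2018: 252 days at 2.25% → €2217000 × 2.25% × 252/365 = €34439.4247
September 10 – October 1, 2018: 22 days at 3.85% → €2217000 × 3.85% × 22/365 = €5144.6548
Total = €39584.0795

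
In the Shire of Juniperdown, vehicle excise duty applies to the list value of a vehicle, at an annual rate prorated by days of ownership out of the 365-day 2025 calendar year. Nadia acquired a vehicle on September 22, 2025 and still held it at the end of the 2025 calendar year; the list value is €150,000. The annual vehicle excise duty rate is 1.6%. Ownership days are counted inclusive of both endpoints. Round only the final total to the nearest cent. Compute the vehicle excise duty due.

€664.11

Days held (September 22 – December 31, 2025): 101 out of 365
Tax = €150,000 × 1.6% × 101/365 = €664.1096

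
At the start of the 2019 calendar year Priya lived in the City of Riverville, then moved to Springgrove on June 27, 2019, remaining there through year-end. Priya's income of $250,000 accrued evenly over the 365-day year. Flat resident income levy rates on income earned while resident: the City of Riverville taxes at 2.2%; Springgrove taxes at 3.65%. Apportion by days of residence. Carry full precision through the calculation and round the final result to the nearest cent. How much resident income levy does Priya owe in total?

The City of Riverville, January 1 – June 26, 2019: 177 days → $250,000 × 2.2% × 177/365 = $2,667.1233
Springgrove, June 27 – December 31, 2019: 188 days → $250,000 × 3.65% × 188/365 = $4,700.0000
Total = $7,367.1233

$7,367.12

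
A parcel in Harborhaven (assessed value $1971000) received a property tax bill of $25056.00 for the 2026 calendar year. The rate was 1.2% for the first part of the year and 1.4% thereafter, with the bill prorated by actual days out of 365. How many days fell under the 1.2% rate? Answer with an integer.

Let d = days at the first rate; then 365 − d days at the second rate.
$1971000 × [1.2%·d + 1.4%·(365−d)] / 365 = $25056.00
Solving gives d = 235, so the new rate took effect on 24 August 2026.

235 days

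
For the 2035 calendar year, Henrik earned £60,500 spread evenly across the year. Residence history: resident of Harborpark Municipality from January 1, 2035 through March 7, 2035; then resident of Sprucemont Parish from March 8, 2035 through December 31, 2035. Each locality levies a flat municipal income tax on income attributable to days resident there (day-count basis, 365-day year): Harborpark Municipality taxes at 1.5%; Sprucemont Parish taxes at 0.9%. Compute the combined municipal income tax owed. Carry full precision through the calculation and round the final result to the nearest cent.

£610.14

Harborpark Municipality, January 1 – March 7, 2035: 66 days → £60,500 × 1.5% × 66/365 = £164.0959
Sprucemont Parish, March 8 – December 31, 2035: 299 days → £60,500 × 0.9% × 299/365 = £446.0425
Total = £610.1384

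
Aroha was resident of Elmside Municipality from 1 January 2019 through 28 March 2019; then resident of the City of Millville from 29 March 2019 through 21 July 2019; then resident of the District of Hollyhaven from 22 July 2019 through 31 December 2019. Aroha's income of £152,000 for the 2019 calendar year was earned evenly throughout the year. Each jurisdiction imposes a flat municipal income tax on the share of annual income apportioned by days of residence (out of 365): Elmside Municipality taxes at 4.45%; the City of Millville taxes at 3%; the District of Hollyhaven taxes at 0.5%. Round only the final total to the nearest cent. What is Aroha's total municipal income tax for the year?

Elmside Municipality, 1 January – 28 March 2019: 87 days → £152,000 × 4.45% × 87/365 = £1,612.2411
The City of Millville, 29 March – 21 July 2019: 115 days → £152,000 × 3% × 115/365 = £1,436.7123
The District of Hollyhaven, 22 July – 31 December 2019: 163 days → £152,000 × 0.5% × 163/365 = £339.3973
Total = £3,388.3507

£3,388.35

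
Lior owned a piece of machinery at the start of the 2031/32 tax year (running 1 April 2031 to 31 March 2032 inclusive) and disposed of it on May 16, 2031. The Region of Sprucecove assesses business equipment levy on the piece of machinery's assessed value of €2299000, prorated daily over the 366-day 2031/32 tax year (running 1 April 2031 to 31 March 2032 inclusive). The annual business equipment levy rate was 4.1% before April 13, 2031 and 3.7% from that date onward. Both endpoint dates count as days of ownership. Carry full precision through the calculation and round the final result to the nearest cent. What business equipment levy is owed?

April 1 – April 12, 2031: 12 days at 4.1% → €2299000 × 4.1% × 12/366 = €3090.4590
April 13 – May 16, 2031: 34 days at 3.7% → €2299000 × 3.7% × 34/366 = €7902.0273
Total = €10992.4863

€10992.49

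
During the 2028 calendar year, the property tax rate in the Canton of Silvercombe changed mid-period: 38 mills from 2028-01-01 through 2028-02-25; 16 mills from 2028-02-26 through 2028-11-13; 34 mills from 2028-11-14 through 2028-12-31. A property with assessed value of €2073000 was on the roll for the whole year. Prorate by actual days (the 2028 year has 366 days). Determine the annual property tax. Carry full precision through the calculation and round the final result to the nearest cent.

€45039.61

2028-01-01 to 2028-02-25: 56 days at 38 mills → €2073000 × 3.8% × 56/366 = €12052.8525
2028-02-26 to 2028-11-13: 262 days at 16 mills → €2073000 × 1.6% × 262/366 = €23743.2131
2028-11-14 to 2028-12-31: 48 days at 34 mills → €2073000 × 3.4% × 48/366 = €9243.5410
Total = €45039.6066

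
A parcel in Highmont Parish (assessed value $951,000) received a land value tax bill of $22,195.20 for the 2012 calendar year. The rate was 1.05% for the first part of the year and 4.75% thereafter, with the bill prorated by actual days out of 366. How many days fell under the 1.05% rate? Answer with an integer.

Let d = days at the first rate; then 366 − d days at the second rate.
$951,000 × [1.05%·d + 4.75%·(366−d)] / 366 = $22,195.20
Solving gives d = 239, so the new rate took effect on August 27, 2012.

239 days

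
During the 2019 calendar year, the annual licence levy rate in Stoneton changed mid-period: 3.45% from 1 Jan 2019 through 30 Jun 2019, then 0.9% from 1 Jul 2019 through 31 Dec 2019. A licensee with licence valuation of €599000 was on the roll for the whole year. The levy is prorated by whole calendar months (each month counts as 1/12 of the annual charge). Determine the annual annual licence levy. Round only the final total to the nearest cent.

€13028.25

1 Jan – 30 Jun 2019: 6 months at 3.45% → €599000 × 3.45% × 6/12 = €10332.7500
1 Jul – 31 Dec 2019: 6 months at 0.9% → €599000 × 0.9% × 6/12 = €2695.5000
Total = €13028.2500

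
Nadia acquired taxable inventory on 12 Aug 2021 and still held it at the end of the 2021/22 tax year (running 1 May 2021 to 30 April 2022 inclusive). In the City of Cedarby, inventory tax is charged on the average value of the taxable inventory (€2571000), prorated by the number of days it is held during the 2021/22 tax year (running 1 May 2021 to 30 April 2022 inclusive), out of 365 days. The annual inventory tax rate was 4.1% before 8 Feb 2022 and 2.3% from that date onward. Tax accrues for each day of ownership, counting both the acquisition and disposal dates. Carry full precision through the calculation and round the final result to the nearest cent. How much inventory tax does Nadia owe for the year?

€65268.18

12 Aug 2021 – 7 Feb 2022: 180 days at 4.1% → €2571000 × 4.1% × 180/365 = €51983.5068
8 Feb – 30 Apr 2022: 82 days at 2.3% → €2571000 × 2.3% × 82/365 = €13284.6740
Total = €65268.1808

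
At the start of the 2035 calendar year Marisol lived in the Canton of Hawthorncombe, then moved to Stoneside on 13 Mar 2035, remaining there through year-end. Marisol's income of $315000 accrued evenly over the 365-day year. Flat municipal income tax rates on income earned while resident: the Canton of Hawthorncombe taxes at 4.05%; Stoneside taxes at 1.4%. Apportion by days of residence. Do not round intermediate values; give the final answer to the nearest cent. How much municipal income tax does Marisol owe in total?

$6033.76

The Canton of Hawthorncombe, 1 Jan – 12 Mar 2035: 71 days → $315000 × 4.05% × 71/365 = $2481.5959
Stoneside, 13 Mar – 31 Dec 2035: 294 days → $315000 × 1.4% × 294/365 = $3552.1644
Total = $6033.7603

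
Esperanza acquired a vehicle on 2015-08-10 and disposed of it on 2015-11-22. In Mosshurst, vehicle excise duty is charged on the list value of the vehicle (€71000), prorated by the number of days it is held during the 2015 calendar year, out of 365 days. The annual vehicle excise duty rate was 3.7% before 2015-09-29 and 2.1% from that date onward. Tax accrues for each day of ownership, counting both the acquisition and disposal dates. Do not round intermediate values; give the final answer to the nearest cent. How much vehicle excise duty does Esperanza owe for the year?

€584.53

2015-08-10 to 2015-09-28: 50 days at 3.7% → €71000 × 3.7% × 50/365 = €359.8630
2015-09-29 to 2015-11-22: 55 days at 2.1% → €71000 × 2.1% × 55/365 = €224.6712
Total = €584.5342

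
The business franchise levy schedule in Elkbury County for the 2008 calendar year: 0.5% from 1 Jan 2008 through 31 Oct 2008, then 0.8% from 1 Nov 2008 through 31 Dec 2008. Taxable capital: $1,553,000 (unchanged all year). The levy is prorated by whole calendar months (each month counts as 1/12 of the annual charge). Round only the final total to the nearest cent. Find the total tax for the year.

1 Jan – 31 Oct 2008: 10 months at 0.5% → $1,553,000 × 0.5% × 10/12 = $6,470.8333
1 Nov – 31 Dec 2008: 2 months at 0.8% → $1,553,000 × 0.8% × 2/12 = $2,070.6667
Total = $8,541.5000

$8,541.50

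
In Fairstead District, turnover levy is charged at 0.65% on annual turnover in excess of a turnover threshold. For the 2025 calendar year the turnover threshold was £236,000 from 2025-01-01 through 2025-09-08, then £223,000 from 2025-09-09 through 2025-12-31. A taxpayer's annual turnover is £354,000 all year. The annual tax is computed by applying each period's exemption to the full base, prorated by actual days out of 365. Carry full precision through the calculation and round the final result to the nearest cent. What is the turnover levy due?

£793.39

2025-01-01 to 2025-09-08: 251 days, exemption £236,000 → (£354,000 − £236,000) × 0.65% × 251/365 = £527.4438
2025-09-09 to 2025-12-31: 114 days, exemption £223,000 → (£354,000 − £223,000) × 0.65% × 114/365 = £265.9479
Total = £793.3918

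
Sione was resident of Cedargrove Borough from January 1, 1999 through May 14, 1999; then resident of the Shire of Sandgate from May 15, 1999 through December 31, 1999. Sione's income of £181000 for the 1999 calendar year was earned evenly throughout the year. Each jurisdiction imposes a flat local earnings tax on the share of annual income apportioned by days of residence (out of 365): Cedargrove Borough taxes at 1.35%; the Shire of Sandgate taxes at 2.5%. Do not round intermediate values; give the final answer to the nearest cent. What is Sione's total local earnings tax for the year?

Cedargrove Borough, January 1 – May 14, 1999: 134 days → £181000 × 1.35% × 134/365 = £897.0658
The Shire of Sandgate, May 15 – December 31, 1999: 231 days → £181000 × 2.5% × 231/365 = £2863.7671
Total = £3760.8329

£3760.83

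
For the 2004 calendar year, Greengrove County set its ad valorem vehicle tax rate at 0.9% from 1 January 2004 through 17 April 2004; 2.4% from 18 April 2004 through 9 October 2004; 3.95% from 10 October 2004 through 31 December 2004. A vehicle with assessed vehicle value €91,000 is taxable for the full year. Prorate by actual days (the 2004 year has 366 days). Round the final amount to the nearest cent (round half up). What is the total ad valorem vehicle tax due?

1 January – 17 April 2004: 108 days at 0.9% → €91,000 × 0.9% × 108/366 = €241.6721
18 April – 9 October 2004: 175 days at 2.4% → €91,000 × 2.4% × 175/366 = €1,044.2623
10 October – 31 December 2004: 83 days at 3.95% → €91,000 × 3.95% × 83/366 = €815.1462
Total = €2,101.0806

€2,101.08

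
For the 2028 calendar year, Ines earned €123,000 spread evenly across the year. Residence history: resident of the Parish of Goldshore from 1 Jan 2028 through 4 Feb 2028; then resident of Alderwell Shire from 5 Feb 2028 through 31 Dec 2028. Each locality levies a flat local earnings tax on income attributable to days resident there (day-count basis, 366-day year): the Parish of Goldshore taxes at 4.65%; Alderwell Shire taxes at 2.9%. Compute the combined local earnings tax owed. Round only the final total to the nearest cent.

The Parish of Goldshore, 1 Jan – 4 Feb 2028: 35 days → €123,000 × 4.65% × 35/366 = €546.9467
Alderwell Shire, 5 Feb – 31 Dec 2028: 331 days → €123,000 × 2.9% × 331/366 = €3,225.8934
Total = €3,772.8402

€3,772.84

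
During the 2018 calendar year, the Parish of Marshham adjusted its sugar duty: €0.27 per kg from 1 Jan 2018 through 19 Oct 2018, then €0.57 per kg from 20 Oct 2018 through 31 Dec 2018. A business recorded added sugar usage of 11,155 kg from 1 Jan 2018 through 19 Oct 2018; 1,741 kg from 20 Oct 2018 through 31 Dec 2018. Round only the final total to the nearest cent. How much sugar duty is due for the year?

1 Jan – 19 Oct 2018: 11,155 kg at €0.27/kg → €3,011.85
20 Oct – 31 Dec 2018: 1,741 kg at €0.57/kg → €992.37

€4,004.22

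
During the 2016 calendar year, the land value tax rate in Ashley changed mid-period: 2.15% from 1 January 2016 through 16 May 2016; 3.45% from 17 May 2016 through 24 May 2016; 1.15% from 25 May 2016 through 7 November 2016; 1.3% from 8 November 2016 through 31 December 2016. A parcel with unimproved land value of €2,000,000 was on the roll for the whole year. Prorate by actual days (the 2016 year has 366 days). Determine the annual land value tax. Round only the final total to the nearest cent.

1 January – 16 May 2016: 137 days at 2.15% → €2,000,000 × 2.15% × 137/366 = €16,095.6284
17 May – 24 May 2016: 8 days at 3.45% → €2,000,000 × 3.45% × 8/366 = €1,508.1967
25 May – 7 November 2016: 167 days at 1.15% → €2,000,000 × 1.15% × 167/366 = €10,494.5355
8 November – 31 December 2016: 54 days at 1.3% → €2,000,000 × 1.3% × 54/366 = €3,836.0656
Total = €31,934.4262

€31,934.43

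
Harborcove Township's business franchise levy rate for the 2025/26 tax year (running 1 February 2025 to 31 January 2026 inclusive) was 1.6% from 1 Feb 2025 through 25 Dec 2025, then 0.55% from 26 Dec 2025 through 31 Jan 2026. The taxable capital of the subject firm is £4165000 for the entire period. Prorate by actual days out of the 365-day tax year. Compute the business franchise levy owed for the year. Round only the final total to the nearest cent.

£62206.84

1 Feb – 25 Dec 2025: 328 days at 1.6% → £4165000 × 1.6% × 328/365 = £59884.7123
26 Dec 2025 – 31 Jan 2026: 37 days at 0.55% → £4165000 × 0.55% × 37/365 = £2322.1301
Total = £62206.8425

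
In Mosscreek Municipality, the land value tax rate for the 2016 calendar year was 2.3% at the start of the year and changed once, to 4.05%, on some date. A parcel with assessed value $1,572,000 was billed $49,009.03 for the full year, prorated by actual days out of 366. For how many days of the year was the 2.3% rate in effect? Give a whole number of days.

Let d = days at the first rate; then 366 − d days at the second rate.
$1,572,000 × [2.3%·d + 4.05%·(366−d)] / 366 = $49,009.03
Solving gives d = 195, so the new rate took effect on July 14, 2016.

195 days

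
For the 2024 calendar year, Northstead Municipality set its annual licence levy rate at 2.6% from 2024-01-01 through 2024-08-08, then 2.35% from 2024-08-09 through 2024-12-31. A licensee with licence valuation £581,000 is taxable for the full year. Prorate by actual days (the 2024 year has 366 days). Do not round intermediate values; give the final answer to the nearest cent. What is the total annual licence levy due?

2024-01-01 to 2024-08-08: 221 days at 2.6% → £581,000 × 2.6% × 221/366 = £9,121.3825
2024-08-09 to 2024-12-31: 145 days at 2.35% → £581,000 × 2.35% × 145/366 = £5,409.1735
Total = £14,530.5560

£14,530.56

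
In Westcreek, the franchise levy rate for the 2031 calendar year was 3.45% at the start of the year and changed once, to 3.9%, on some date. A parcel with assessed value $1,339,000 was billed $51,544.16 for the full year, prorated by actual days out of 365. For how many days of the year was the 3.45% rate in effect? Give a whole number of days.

41 days

Let d = days at the first rate; then 365 − d days at the second rate.
$1,339,000 × [3.45%·d + 3.9%·(365−d)] / 365 = $51,544.16
Solving gives d = 41, so the new rate took effect on 11 Feb 2031.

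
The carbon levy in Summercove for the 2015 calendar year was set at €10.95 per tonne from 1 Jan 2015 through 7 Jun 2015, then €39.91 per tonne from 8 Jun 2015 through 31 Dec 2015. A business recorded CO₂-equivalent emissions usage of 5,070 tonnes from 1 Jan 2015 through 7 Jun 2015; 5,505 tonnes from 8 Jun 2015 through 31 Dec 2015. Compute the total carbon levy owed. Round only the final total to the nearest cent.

€275221.05

1 Jan – 7 Jun 2015: 5,070 tonnes at €10.95/tonne → €55516.50
8 Jun – 31 Dec 2015: 5,505 tonnes at €39.91/tonne → €219704.55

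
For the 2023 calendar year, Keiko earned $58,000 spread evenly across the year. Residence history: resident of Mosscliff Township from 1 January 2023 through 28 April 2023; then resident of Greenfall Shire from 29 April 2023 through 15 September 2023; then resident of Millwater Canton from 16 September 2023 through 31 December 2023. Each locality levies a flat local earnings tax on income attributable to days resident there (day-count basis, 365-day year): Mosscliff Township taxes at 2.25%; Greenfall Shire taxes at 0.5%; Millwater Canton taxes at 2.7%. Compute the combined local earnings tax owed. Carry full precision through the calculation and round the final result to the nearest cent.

$992.20

Mosscliff Township, 1 January – 28 April 2023: 118 days → $58,000 × 2.25% × 118/365 = $421.8904
Greenfall Shire, 29 April – 15 September 2023: 140 days → $58,000 × 0.5% × 140/365 = $111.2329
Millwater Canton, 16 September – 31 December 2023: 107 days → $58,000 × 2.7% × 107/365 = $459.0740
Total = $992.1973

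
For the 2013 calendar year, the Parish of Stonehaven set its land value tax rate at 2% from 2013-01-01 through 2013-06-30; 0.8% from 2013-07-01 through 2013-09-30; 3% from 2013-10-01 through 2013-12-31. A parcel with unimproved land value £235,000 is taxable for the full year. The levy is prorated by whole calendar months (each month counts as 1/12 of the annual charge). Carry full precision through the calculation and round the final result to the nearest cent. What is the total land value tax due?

2013-01-01 to 2013-06-30: 6 months at 2% → £235,000 × 2% × 6/12 = £2,350.0000
2013-07-01 to 2013-09-30: 3 months at 0.8% → £235,000 × 0.8% × 3/12 = £470.0000
2013-10-01 to 2013-12-31: 3 months at 3% → £235,000 × 3% × 3/12 = £1,762.5000
Total = £4,582.5000

£4,582.50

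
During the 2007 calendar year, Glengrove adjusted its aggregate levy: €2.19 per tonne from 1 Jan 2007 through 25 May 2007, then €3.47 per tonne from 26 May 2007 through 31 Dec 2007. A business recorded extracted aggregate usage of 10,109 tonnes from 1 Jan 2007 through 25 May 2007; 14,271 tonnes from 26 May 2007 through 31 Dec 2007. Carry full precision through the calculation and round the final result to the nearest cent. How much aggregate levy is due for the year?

1 Jan – 25 May 2007: 10,109 tonnes at €2.19/tonne → €22,138.71
26 May – 31 Dec 2007: 14,271 tonnes at €3.47/tonne → €49,520.37

€71,659.08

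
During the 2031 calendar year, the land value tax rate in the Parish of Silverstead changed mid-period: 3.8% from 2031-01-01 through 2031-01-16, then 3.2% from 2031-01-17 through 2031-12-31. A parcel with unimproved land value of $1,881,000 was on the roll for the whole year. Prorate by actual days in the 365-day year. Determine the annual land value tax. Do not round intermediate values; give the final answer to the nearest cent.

2031-01-01 to 2031-01-16: 16 days at 3.8% → $1,881,000 × 3.8% × 16/365 = $3,133.2822
2031-01-17 to 2031-12-31: 349 days at 3.2% → $1,881,000 × 3.2% × 349/365 = $57,553.4466
Total = $60,686.7288

$60,686.73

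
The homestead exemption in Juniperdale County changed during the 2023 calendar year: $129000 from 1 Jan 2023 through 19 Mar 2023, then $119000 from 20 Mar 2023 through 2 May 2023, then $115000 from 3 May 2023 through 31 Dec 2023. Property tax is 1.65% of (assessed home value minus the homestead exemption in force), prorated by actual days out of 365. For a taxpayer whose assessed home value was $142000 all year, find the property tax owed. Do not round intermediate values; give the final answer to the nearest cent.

1 Jan – 19 Mar 2023: 78 days, exemption $129000 → ($142000 − $129000) × 1.65% × 78/365 = $45.8384
20 Mar – 2 May 2023: 44 days, exemption $119000 → ($142000 − $119000) × 1.65% × 44/365 = $45.7479
3 May – 31 Dec 2023: 243 days, exemption $115000 → ($142000 − $115000) × 1.65% × 243/365 = $296.5932
Total = $388.1795

$388.18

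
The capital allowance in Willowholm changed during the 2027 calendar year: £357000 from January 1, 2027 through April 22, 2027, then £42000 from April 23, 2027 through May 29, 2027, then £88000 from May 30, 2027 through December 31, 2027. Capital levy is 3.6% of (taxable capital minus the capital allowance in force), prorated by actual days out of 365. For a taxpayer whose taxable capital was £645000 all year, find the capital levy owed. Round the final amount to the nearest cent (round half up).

£17248.34

January 1 – April 22, 2027: 112 days, exemption £357000 → (£645000 − £357000) × 3.6% × 112/365 = £3181.4137
April 23 – May 29, 2027: 37 days, exemption £42000 → (£645000 − £42000) × 3.6% × 37/365 = £2200.5370
May 30 – December 31, 2027: 216 days, exemption £88000 → (£645000 − £88000) × 3.6% × 216/365 = £11866.3890
Total = £17248.3397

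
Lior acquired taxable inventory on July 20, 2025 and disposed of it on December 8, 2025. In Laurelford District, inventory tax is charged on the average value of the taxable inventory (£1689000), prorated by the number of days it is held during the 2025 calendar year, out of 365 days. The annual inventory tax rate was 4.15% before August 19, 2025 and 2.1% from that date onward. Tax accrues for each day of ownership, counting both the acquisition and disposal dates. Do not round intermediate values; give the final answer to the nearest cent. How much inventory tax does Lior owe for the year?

July 20 – August 18, 2025: 30 days at 4.15% → £1689000 × 4.15% × 30/365 = £5761.1096
August 19 – December 8, 2025: 112 days at 2.1% → £1689000 × 2.1% × 112/365 = £10883.6384
Total = £16644.7479

£16644.75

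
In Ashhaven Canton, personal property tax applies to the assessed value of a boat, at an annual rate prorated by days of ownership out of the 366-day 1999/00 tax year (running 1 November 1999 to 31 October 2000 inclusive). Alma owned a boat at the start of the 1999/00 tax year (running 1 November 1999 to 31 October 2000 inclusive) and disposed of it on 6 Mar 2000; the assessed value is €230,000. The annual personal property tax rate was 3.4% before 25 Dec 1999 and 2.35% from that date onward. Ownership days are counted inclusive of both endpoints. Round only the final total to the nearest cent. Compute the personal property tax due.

1 Nov – 24 Dec 1999: 54 days at 3.4% → €230,000 × 3.4% × 54/366 = €1,153.7705
25 Dec 1999 – 6 Mar 2000: 73 days at 2.35% → €230,000 × 2.35% × 73/366 = €1,078.0464
Total = €2,231.8169

€2,231.82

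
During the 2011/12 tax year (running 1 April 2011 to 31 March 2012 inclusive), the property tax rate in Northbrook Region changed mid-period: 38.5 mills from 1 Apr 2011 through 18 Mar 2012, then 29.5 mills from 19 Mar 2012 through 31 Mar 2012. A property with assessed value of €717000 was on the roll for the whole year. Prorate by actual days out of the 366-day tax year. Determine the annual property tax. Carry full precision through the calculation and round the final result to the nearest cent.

1 Apr 2011 – 18 Mar 2012: 353 days at 38.5 mills → €717000 × 3.85% × 353/366 = €26624.0123
19 Mar – 31 Mar 2012: 13 days at 29.5 mills → €717000 × 2.95% × 13/366 = €751.2828
Total = €27375.2951

€27375.30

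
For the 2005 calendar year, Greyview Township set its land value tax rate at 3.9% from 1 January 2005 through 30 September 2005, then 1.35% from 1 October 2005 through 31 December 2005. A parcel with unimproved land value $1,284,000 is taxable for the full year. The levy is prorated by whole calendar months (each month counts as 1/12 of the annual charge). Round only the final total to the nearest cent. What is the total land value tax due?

$41,890.50

1 January – 30 September 2005: 9 months at 3.9% → $1,284,000 × 3.9% × 9/12 = $37,557.0000
1 October – 31 December 2005: 3 months at 1.35% → $1,284,000 × 1.35% × 3/12 = $4,333.5000
Total = $41,890.5000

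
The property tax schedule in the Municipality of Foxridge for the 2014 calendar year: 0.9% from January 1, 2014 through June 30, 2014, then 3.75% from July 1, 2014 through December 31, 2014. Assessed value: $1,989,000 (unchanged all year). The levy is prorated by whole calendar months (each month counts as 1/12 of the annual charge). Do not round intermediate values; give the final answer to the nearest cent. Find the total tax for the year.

$46,244.25

January 1 – June 30, 2014: 6 months at 0.9% → $1,989,000 × 0.9% × 6/12 = $8,950.5000
July 1 – December 31, 2014: 6 months at 3.75% → $1,989,000 × 3.75% × 6/12 = $37,293.7500
Total = $46,244.2500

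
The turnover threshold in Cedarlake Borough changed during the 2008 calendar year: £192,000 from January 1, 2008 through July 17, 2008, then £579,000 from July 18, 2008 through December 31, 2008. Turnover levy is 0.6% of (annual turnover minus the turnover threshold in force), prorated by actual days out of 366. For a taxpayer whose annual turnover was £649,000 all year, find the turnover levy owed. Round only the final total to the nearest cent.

£1,682.51

January 1 – July 17, 2008: 199 days, exemption £192,000 → (£649,000 − £192,000) × 0.6% × 199/366 = £1,490.8689
July 18 – December 31, 2008: 167 days, exemption £579,000 → (£649,000 − £579,000) × 0.6% × 167/366 = £191.6393
Total = £1,682.5082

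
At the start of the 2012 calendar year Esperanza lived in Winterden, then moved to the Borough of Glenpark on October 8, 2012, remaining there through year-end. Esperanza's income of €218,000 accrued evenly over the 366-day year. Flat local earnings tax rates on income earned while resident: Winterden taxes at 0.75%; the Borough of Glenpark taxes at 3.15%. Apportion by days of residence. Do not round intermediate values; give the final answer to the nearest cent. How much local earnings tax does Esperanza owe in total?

€2,850.08

Winterden, January 1 – October 7, 2012: 281 days → €218,000 × 0.75% × 281/366 = €1,255.2869
The Borough of Glenpark, October 8 – December 31, 2012: 85 days → €218,000 × 3.15% × 85/366 = €1,594.7951
Total = €2,850.0820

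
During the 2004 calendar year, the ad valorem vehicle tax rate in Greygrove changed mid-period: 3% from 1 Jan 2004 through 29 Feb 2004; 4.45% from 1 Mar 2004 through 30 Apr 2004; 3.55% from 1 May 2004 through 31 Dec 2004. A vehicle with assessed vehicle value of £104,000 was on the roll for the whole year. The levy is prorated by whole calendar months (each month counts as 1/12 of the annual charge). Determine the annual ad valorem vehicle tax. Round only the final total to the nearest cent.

£3,752.67

1 Jan – 29 Feb 2004: 2 months at 3% → £104,000 × 3% × 2/12 = £520.0000
1 Mar – 30 Apr 2004: 2 months at 4.45% → £104,000 × 4.45% × 2/12 = £771.3333
1 May – 31 Dec 2004: 8 months at 3.55% → £104,000 × 3.55% × 8/12 = £2,461.3333
Total = £3,752.6667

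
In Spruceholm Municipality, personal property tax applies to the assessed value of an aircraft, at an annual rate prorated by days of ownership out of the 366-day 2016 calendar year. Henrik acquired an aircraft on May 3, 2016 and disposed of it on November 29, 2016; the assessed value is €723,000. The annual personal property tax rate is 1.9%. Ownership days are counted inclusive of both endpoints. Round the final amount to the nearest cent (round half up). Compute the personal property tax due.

€7,919.42

Days held (May 3 – November 29, 2016): 211 out of 366
Tax = €723,000 × 1.9% × 211/366 = €7,919.4180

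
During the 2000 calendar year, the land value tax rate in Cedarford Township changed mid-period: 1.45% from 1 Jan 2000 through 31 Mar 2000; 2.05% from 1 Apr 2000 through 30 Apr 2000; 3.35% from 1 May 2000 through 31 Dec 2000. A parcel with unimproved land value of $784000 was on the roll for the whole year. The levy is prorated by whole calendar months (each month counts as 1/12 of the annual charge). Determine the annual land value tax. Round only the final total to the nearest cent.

$21690.67

1 Jan – 31 Mar 2000: 3 months at 1.45% → $784000 × 1.45% × 3/12 = $2842.0000
1 Apr – 30 Apr 2000: 1 month at 2.05% → $784000 × 2.05% × 1/12 = $1339.3333
1 May – 31 Dec 2000: 8 months at 3.35% → $784000 × 3.35% × 8/12 = $17509.3333
Total = $21690.6667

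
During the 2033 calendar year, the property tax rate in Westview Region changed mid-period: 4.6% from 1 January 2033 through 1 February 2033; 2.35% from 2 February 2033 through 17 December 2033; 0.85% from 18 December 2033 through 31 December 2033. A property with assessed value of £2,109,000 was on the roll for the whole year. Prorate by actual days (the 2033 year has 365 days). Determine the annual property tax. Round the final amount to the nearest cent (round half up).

1 January – 1 February 2033: 32 days at 4.6% → £2,109,000 × 4.6% × 32/365 = £8,505.3370
2 February – 17 December 2033: 319 days at 2.35% → £2,109,000 × 2.35% × 319/365 = £43,315.3932
18 December – 31 December 2033: 14 days at 0.85% → £2,109,000 × 0.85% × 14/365 = £687.5918
Total = £52,508.3219

£52,508.32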